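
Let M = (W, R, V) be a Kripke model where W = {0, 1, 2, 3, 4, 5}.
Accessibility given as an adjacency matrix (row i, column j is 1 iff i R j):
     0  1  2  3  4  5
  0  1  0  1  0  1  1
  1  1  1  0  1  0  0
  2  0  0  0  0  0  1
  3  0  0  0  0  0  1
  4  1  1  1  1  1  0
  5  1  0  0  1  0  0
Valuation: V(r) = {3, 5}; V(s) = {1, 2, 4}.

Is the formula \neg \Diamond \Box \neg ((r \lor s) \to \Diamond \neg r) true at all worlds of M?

Yes

Recall that \Box ψ holds at a world iff ψ holds at every accessible world, and \Diamond ψ holds iff ψ holds at some accessible world.
Let φ = \neg \Diamond \Box \neg ((r \lor s) \to \Diamond \neg r). Evaluate φ at each world:
  0 (successors {0, 2, 4, 5}): φ is true.
  1 (successors {0, 1, 3}): φ is true.
  2 (successors {5}): φ is true.
  3 (successors {5}): φ is true.
  4 (successors {0, 1, 2, 3, 4}): φ is true.
  5 (successors {0, 3}): φ is true.
For instance, at 4:
  At 4: \Diamond \Box \neg ((r \lor s) \to \Diamond \neg r) is false, so \neg \Diamond \Box \neg ((r \lor s) \to \Diamond \neg r) is true.
    At 4: \Diamond \Box \neg ((r \lor s) \to \Diamond \neg r) requires \Box \neg ((r \lor s) \to \Diamond \neg r) at some successor in {0, 1, 2, 3, 4}.
      At 0: \Box \neg ((r \lor s) \to \Diamond \neg r) is false.
      At 1: \Box \neg ((r \lor s) \to \Diamond \neg r) is false.
      At 2: \Box \neg ((r \lor s) \to \Diamond \neg r) is false.
      At 3: \Box \neg ((r \lor s) \to \Diamond \neg r) is false.
      At 4: \Box \neg ((r \lor s) \to \Diamond \neg r) is false.
    So \Diamond \Box \neg ((r \lor s) \to \Diamond \neg r) is false at 4.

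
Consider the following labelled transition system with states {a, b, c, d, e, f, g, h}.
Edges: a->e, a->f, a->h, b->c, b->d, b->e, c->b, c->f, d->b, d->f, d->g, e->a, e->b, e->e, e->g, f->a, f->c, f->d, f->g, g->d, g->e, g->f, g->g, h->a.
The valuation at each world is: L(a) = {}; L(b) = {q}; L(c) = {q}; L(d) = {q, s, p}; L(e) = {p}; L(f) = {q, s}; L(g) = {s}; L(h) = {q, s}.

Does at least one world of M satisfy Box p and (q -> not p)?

No

Let φ = Box p and (q -> not p). Evaluate φ at each world:
  a (successors {e, f, h}): φ is false.
  b (successors {c, d, e}): φ is false.
  c (successors {b, f}): φ is false.
  d (successors {b, f, g}): φ is false.
  e (successors {a, b, e, g}): φ is false.
  f (successors {a, c, d, g}): φ is false.
  g (successors {d, e, f, g}): φ is false.
  h (successors {a}): φ is false.
For instance, at d:
  At d: Box p is false, q -> not p is false, so Box p and (q -> not p) is false.
    At d: Box p requires p at every successor {b, f, g}.
      p fails at b, so Box p is false at d.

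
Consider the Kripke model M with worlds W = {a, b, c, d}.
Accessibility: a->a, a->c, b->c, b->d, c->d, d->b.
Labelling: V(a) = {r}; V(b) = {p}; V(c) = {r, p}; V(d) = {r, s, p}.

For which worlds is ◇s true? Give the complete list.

Let φ = ◇s. Evaluate φ at each world:
  a (successors {a, c}): φ is false.
  b (successors {c, d}): φ is true.
  c (successors {d}): φ is true.
  d (successors {b}): φ is false.
For instance, at a:
  At a: ◇s requires s at some successor in {a, c}.
    At a: s is false.
    At c: s is false.
  So ◇s is false at a.
Satisfying worlds: {b, c}

b, c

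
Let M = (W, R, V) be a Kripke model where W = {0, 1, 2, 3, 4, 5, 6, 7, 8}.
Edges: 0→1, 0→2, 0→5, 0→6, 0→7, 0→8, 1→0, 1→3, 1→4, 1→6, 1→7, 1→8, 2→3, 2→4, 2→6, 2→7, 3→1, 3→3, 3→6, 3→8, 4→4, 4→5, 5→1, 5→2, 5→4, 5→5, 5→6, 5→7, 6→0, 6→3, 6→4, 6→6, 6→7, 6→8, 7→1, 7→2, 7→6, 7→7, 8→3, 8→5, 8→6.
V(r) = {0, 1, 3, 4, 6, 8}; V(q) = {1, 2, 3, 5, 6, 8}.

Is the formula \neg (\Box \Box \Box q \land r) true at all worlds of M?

Let φ = \neg (\Box \Box \Box q \land r). Evaluate φ at each world:
  0 (successors {1, 2, 5, 6, 7, 8}): φ is true.
  1 (successors {0, 3, 4, 6, 7, 8}): φ is true.
  2 (successors {3, 4, 6, 7}): φ is true.
  3 (successors {1, 3, 6, 8}): φ is true.
  4 (successors {4, 5}): φ is true.
  5 (successors {1, 2, 4, 5, 6, 7}): φ is true.
  6 (successors {0, 3, 4, 6, 7, 8}): φ is true.
  7 (successors {1, 2, 6, 7}): φ is true.
  8 (successors {3, 5, 6}): φ is true.
For instance, at 6:
  At 6: \Box \Box \Box q \land r is false, so \neg (\Box \Box \Box q \land r) is true.
    At 6: \Box \Box \Box q is false, r is true, so \Box \Box \Box q \land r is false.
      At 6: \Box \Box \Box q requires \Box \Box q at every successor {0, 3, 4, 6, 7, 8}.
        \Box \Box q fails at 0, so \Box \Box \Box q is false at 6.

Yes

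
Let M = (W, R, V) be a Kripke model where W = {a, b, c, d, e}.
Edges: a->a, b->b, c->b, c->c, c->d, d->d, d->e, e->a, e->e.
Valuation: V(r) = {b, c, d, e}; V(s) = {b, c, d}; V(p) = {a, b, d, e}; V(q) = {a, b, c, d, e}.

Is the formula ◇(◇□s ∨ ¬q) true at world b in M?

Yes

At b: ◇(◇□s ∨ ¬q) requires ◇□s ∨ ¬q at some successor in {b}.
  ◇□s ∨ ¬q holds at b, so ◇(◇□s ∨ ¬q) is true at b.
    At b: ◇□s is true, ¬q is false, so ◇□s ∨ ¬q is true.
      At b: ◇□s requires □s at some successor in {b}.
        □s holds at b, so ◇□s is true at b.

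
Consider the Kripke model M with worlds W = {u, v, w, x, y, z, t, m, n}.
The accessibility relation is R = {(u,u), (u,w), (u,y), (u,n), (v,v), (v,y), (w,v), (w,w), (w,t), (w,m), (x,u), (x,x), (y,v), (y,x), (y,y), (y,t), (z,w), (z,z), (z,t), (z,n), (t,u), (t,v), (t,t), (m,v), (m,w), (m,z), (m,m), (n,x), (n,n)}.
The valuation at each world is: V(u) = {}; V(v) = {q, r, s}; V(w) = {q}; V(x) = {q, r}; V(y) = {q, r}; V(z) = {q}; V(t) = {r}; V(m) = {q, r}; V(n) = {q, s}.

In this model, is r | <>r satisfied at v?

At v: r is true, <>r is true, so r | <>r is true.
  At v: <>r requires r at some successor in {v, y}.
    r holds at v, so <>r is true at v.

Yes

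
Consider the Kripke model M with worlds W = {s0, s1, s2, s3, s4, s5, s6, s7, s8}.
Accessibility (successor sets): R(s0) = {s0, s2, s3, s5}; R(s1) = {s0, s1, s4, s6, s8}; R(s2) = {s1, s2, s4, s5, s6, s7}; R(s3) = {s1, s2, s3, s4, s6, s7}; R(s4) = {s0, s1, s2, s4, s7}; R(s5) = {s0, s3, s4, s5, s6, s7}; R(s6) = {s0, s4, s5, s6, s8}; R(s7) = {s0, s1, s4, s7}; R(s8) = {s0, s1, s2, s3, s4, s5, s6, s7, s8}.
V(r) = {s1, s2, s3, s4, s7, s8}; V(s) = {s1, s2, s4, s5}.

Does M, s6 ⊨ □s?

No

At s6: □s requires s at every successor {s0, s4, s5, s6, s8}.
  s fails at s0, so □s is false at s6.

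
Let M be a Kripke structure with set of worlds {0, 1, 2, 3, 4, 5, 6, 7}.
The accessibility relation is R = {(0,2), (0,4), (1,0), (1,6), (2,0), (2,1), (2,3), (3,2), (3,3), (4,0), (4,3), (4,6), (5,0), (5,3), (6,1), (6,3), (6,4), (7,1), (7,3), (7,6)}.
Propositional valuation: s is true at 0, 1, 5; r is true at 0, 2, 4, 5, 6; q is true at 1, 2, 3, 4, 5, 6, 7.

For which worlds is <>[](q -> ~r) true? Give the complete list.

0, 3

Recall that []ψ holds at a world iff ψ holds at every accessible world, and <>ψ holds iff ψ holds at some accessible world.
Let φ = <>[](q -> ~r). Evaluate φ at each world:
  0 (successors {2, 4}): φ is true.
  1 (successors {0, 6}): φ is false.
  2 (successors {0, 1, 3}): φ is false.
  3 (successors {2, 3}): φ is true.
  4 (successors {0, 3, 6}): φ is false.
  5 (successors {0, 3}): φ is false.
  6 (successors {1, 3, 4}): φ is false.
  7 (successors {1, 3, 6}): φ is false.
For instance, at 4:
  At 4: <>[](q -> ~r) requires [](q -> ~r) at some successor in {0, 3, 6}.
    At 0: [](q -> ~r) is false.
    At 3: [](q -> ~r) is false.
    At 6: [](q -> ~r) is false.
  So <>[](q -> ~r) is false at 4.
Satisfying worlds: {0, 3}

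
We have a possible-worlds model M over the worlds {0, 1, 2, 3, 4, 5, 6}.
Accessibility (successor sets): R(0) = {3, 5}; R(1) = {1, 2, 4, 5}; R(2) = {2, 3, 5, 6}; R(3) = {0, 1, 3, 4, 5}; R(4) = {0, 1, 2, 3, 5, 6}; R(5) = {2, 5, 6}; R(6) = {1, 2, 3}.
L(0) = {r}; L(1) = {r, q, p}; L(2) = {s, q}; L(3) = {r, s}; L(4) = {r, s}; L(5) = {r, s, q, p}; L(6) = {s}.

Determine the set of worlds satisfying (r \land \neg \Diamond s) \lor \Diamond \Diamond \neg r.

Recall that \Diamond ψ holds at a world iff ψ holds at some accessible world.
Let φ = (r \land \neg \Diamond s) \lor \Diamond \Diamond \neg r. Evaluate φ at each world:
  0 (successors {3, 5}): φ is true.
  1 (successors {1, 2, 4, 5}): φ is true.
  2 (successors {2, 3, 5, 6}): φ is true.
  3 (successors {0, 1, 3, 4, 5}): φ is true.
  4 (successors {0, 1, 2, 3, 5, 6}): φ is true.
  5 (successors {2, 5, 6}): φ is true.
  6 (successors {1, 2, 3}): φ is true.
For instance, at 6:
  At 6: r \land \neg \Diamond s is false, \Diamond \Diamond \neg r is true, so (r \land \neg \Diamond s) \lor \Diamond \Diamond \neg r is true.
    At 6: r is false, \neg \Diamond s is false, so r \land \neg \Diamond s is false.
      At 6: \Diamond s is true, so \neg \Diamond s is false.
    At 6: \Diamond \Diamond \neg r requires \Diamond \neg r at some successor in {1, 2, 3}.
      \Diamond \neg r holds at 1, so \Diamond \Diamond \neg r is true at 6.
Satisfying worlds: {0, 1, 2, 3, 4, 5, 6}

0, 1, 2, 3, 4, 5, 6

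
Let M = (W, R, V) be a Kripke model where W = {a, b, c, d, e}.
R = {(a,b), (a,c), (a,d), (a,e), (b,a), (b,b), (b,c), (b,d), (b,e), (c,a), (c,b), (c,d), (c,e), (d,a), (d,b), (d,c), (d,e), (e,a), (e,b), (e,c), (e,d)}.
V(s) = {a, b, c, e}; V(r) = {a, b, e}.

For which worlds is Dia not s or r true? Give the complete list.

a, b, c, e

Recall that Dia ψ holds at a world iff ψ holds at some accessible world.
Let φ = Dia not s or r. Evaluate φ at each world:
  a (successors {b, c, d, e}): φ is true.
  b (successors {a, b, c, d, e}): φ is true.
  c (successors {a, b, d, e}): φ is true.
  d (successors {a, b, c, e}): φ is false.
  e (successors {a, b, c, d}): φ is true.
For instance, at e:
  At e: Dia not s is true, r is true, so Dia not s or r is true.
    At e: Dia not s requires not s at some successor in {a, b, c, d}.
      not s holds at d, so Dia not s is true at e.
Satisfying worlds: {a, b, c, e}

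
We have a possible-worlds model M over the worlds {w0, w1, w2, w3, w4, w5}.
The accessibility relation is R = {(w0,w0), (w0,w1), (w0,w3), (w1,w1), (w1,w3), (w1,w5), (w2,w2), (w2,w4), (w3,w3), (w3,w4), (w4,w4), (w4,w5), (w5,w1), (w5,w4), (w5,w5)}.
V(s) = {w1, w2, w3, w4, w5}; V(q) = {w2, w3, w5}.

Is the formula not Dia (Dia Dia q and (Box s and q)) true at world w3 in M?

No

At w3: Dia (Dia Dia q and (Box s and q)) is true, so not Dia (Dia Dia q and (Box s and q)) is false.
  At w3: Dia (Dia Dia q and (Box s and q)) requires Dia Dia q and (Box s and q) at some successor in {w3, w4}.
    Dia Dia q and (Box s and q) holds at w3, so Dia (Dia Dia q and (Box s and q)) is true at w3.
      At w3: Dia Dia q is true, Box s and q is true, so Dia Dia q and (Box s and q) is true.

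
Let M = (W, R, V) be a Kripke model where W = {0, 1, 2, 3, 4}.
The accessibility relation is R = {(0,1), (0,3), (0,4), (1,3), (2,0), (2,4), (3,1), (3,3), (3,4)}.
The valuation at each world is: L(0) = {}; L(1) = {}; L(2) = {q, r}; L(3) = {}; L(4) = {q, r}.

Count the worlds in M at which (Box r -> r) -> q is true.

2

Let φ = (Box r -> r) -> q. Evaluate φ at each world:
  0 (successors {1, 3, 4}): φ is false.
  1 (successors {3}): φ is false.
  2 (successors {0, 4}): φ is true.
  3 (successors {1, 3, 4}): φ is false.
  4 (successors ∅): φ is true.
For instance, at 2:
  At 2: Box r -> r is true, q is true, so (Box r -> r) -> q is true.
    At 2: Box r is false, r is true, so Box r -> r is true.
      At 2: Box r requires r at every successor {0, 4}.
        r fails at 0, so Box r is false at 2.
Satisfying worlds: {2, 4}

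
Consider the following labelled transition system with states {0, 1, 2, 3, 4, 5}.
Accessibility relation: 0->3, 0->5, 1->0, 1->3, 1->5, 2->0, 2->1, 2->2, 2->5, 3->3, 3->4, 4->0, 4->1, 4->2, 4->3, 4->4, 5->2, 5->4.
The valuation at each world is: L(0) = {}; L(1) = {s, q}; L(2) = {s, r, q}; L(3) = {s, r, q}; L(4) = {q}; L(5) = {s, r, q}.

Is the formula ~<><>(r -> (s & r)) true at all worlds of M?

Let φ = ~<><>(r -> (s & r)). Evaluate φ at each world:
  0 (successors {3, 5}): φ is false.
  1 (successors {0, 3, 5}): φ is false.
  2 (successors {0, 1, 2, 5}): φ is false.
  3 (successors {3, 4}): φ is false.
  4 (successors {0, 1, 2, 3, 4}): φ is false.
  5 (successors {2, 4}): φ is false.
Detail at 0 (counterexample):
  At 0: <><>(r -> (s & r)) is true, so ~<><>(r -> (s & r)) is false.
    At 0: <><>(r -> (s & r)) requires <>(r -> (s & r)) at some successor in {3, 5}.
      <>(r -> (s & r)) holds at 3, so <><>(r -> (s & r)) is true at 0.

No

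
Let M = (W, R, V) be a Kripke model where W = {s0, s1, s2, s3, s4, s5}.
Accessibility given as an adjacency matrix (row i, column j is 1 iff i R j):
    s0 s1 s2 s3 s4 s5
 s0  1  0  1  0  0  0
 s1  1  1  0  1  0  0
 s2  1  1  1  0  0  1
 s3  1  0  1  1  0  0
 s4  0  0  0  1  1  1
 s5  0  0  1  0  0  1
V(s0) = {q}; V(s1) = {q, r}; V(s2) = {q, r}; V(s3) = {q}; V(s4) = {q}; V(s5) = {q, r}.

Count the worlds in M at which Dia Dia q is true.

6

Let φ = Dia Dia q. Evaluate φ at each world:
  s0 (successors {s0, s2}): φ is true.
  s1 (successors {s0, s1, s3}): φ is true.
  s2 (successors {s0, s1, s2, s5}): φ is true.
  s3 (successors {s0, s2, s3}): φ is true.
  s4 (successors {s3, s4, s5}): φ is true.
  s5 (successors {s2, s5}): φ is true.
For instance, at s2:
  At s2: Dia Dia q requires Dia q at some successor in {s0, s1, s2, s5}.
    Dia q holds at s0, so Dia Dia q is true at s2.
      At s0: Dia q requires q at some successor in {s0, s2}.
        q holds at s0, so Dia q is true at s0.
Satisfying worlds: {s0, s1, s2, s3, s4, s5}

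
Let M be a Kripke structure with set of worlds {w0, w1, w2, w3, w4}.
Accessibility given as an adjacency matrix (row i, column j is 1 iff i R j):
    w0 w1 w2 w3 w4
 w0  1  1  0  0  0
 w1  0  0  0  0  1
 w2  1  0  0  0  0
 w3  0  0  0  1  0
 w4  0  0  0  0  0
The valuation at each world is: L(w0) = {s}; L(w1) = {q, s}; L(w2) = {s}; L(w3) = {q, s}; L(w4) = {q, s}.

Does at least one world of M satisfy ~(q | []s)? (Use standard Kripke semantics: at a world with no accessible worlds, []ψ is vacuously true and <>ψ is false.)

Let φ = ~(q | []s). Evaluate φ at each world:
  w0 (successors {w0, w1}): φ is false.
  w1 (successors {w4}): φ is false.
  w2 (successors {w0}): φ is false.
  w3 (successors {w3}): φ is false.
  w4 (successors ∅): φ is false.
For instance, at w0:
  At w0: q | []s is true, so ~(q | []s) is false.
    At w0: q is false, []s is true, so q | []s is true.
      At w0: []s requires s at every successor {w0, w1}.
        At w0: s is true.
        At w1: s is true.
      So []s is true at w0.

No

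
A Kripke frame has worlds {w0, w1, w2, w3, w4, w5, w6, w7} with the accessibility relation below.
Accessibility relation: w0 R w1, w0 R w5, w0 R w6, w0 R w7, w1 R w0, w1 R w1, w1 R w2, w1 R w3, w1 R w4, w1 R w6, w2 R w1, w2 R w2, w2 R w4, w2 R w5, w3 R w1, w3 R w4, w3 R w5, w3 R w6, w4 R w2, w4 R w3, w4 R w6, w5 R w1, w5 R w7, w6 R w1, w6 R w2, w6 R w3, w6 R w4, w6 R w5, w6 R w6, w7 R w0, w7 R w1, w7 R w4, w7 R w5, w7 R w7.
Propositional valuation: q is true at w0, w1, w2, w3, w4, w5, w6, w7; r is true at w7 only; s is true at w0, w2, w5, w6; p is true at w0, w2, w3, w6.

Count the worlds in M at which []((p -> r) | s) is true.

5

Recall that []ψ holds at a world iff ψ holds at every accessible world, and <>ψ holds iff ψ holds at some accessible world.
Let φ = []((p -> r) | s). Evaluate φ at each world:
  w0 (successors {w1, w5, w6, w7}): φ is true.
  w1 (successors {w0, w1, w2, w3, w4, w6}): φ is false.
  w2 (successors {w1, w2, w4, w5}): φ is true.
  w3 (successors {w1, w4, w5, w6}): φ is true.
  w4 (successors {w2, w3, w6}): φ is false.
  w5 (successors {w1, w7}): φ is true.
  w6 (successors {w1, w2, w3, w4, w5, w6}): φ is false.
  w7 (successors {w0, w1, w4, w5, w7}): φ is true.
For instance, at w5:
  At w5: []((p -> r) | s) requires (p -> r) | s at every successor {w1, w7}.
    At w1: (p -> r) | s is true.
    At w7: (p -> r) | s is true.
  So []((p -> r) | s) is true at w5.
Satisfying worlds: {w0, w2, w3, w5, w7}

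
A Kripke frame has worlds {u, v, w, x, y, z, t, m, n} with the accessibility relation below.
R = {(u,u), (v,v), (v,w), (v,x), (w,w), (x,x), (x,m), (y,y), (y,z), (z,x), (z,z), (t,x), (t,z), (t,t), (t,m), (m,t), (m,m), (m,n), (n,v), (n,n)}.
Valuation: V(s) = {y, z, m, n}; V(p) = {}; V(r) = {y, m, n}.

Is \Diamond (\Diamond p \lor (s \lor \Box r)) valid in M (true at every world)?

No

Recall that \Box ψ holds at a world iff ψ holds at every accessible world, and \Diamond ψ holds iff ψ holds at some accessible world.
Let φ = \Diamond (\Diamond p \lor (s \lor \Box r)). Evaluate φ at each world:
  u (successors {u}): φ is false.
  v (successors {v, w, x}): φ is false.
  w (successors {w}): φ is false.
  x (successors {x, m}): φ is true.
  y (successors {y, z}): φ is true.
  z (successors {x, z}): φ is true.
  t (successors {x, z, t, m}): φ is true.
  m (successors {t, m, n}): φ is true.
  n (successors {v, n}): φ is true.
Detail at u (counterexample):
  At u: \Diamond (\Diamond p \lor (s \lor \Box r)) requires \Diamond p \lor (s \lor \Box r) at some successor in {u}.
    At u: \Diamond p \lor (s \lor \Box r) is false.
  So \Diamond (\Diamond p \lor (s \lor \Box r)) is false at u.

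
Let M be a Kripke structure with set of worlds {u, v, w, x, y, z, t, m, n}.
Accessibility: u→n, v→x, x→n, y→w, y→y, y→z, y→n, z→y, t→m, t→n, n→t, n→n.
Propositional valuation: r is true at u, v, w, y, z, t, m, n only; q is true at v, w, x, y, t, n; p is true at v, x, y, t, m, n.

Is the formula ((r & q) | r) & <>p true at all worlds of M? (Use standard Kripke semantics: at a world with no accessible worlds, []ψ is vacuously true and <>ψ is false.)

Let φ = ((r & q) | r) & <>p. Evaluate φ at each world:
  u (successors {n}): φ is true.
  v (successors {x}): φ is true.
  w (successors ∅): φ is false.
  x (successors {n}): φ is false.
  y (successors {w, y, z, n}): φ is true.
  z (successors {y}): φ is true.
  t (successors {m, n}): φ is true.
  m (successors ∅): φ is false.
  n (successors {t, n}): φ is true.
Detail at w (counterexample):
  At w: (r & q) | r is true, <>p is false, so ((r & q) | r) & <>p is false.
    At w: no accessible worlds, so <>p is false.

No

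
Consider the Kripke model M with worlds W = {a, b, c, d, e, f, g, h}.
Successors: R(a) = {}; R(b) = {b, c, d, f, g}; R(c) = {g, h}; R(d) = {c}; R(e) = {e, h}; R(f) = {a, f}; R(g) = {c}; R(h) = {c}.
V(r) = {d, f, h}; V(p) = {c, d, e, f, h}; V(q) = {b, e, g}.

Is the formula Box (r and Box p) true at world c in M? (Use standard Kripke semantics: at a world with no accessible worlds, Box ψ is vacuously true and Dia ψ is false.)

No

At c: Box (r and Box p) requires r and Box p at every successor {g, h}.
  r and Box p fails at g, so Box (r and Box p) is false at c.
    At g: r is false, Box p is true, so r and Box p is false.
      At g: Box p requires p at every successor {c}.
        At c: p is true.
      So Box p is true at g.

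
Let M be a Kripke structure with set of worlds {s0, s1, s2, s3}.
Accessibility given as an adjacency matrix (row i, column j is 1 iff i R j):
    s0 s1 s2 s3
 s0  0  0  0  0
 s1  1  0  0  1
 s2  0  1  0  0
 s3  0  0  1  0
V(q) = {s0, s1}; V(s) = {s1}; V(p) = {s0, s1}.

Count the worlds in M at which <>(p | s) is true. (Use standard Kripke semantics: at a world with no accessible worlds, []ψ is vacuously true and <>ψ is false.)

Let φ = <>(p | s). Evaluate φ at each world:
  s0 (successors ∅): φ is false.
  s1 (successors {s0, s3}): φ is true.
  s2 (successors {s1}): φ is true.
  s3 (successors {s2}): φ is false.
For instance, at s1:
  At s1: <>(p | s) requires p | s at some successor in {s0, s3}.
    p | s holds at s0, so <>(p | s) is true at s1.
Satisfying worlds: {s1, s2}

2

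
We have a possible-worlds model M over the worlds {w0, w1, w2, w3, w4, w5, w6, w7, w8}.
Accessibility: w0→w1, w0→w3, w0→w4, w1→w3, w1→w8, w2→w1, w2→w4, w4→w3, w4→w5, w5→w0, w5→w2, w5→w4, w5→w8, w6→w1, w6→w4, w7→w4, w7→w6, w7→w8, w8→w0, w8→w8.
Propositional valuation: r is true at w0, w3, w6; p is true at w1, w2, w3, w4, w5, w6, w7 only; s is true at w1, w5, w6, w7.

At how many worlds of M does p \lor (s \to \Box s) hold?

Let φ = p \lor (s \to \Box s). Evaluate φ at each world:
  w0 (successors {w1, w3, w4}): φ is true.
  w1 (successors {w3, w8}): φ is true.
  w2 (successors {w1, w4}): φ is true.
  w3 (successors ∅): φ is true.
  w4 (successors {w3, w5}): φ is true.
  w5 (successors {w0, w2, w4, w8}): φ is true.
  w6 (successors {w1, w4}): φ is true.
  w7 (successors {w4, w6, w8}): φ is true.
  w8 (successors {w0, w8}): φ is true.
For instance, at w0:
  At w0: p is false, s \to \Box s is true, so p \lor (s \to \Box s) is true.
    At w0: s is false, \Box s is false, so s \to \Box s is true.
      At w0: \Box s requires s at every successor {w1, w3, w4}.
        s fails at w3, so \Box s is false at w0.
Satisfying worlds: {w0, w1, w2, w3, w4, w5, w6, w7, w8}

9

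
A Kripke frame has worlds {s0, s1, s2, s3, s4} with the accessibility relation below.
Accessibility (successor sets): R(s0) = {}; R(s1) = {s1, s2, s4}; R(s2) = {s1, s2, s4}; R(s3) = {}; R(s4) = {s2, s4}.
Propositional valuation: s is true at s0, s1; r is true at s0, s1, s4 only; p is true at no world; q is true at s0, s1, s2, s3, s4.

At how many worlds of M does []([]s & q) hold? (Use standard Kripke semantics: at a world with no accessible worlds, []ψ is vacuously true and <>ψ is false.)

2

Let φ = []([]s & q). Evaluate φ at each world:
  s0 (successors ∅): φ is true.
  s1 (successors {s1, s2, s4}): φ is false.
  s2 (successors {s1, s2, s4}): φ is false.
  s3 (successors ∅): φ is true.
  s4 (successors {s2, s4}): φ is false.
For instance, at s4:
  At s4: []([]s & q) requires []s & q at every successor {s2, s4}.
    []s & q fails at s2, so []([]s & q) is false at s4.
      At s2: []s is false, q is true, so []s & q is false.
Satisfying worlds: {s0, s3}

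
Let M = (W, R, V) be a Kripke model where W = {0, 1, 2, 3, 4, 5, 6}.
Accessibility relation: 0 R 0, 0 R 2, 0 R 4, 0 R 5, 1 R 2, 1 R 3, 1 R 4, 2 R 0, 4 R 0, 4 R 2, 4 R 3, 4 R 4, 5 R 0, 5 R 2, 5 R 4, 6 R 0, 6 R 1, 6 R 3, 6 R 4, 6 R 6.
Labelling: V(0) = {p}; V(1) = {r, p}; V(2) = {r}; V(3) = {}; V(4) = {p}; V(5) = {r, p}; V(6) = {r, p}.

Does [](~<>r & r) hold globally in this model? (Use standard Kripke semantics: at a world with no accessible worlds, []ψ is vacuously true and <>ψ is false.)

Let φ = [](~<>r & r). Evaluate φ at each world:
  0 (successors {0, 2, 4, 5}): φ is false.
  1 (successors {2, 3, 4}): φ is false.
  2 (successors {0}): φ is false.
  3 (successors ∅): φ is true.
  4 (successors {0, 2, 3, 4}): φ is false.
  5 (successors {0, 2, 4}): φ is false.
  6 (successors {0, 1, 3, 4, 6}): φ is false.
Detail at 0 (counterexample):
  At 0: [](~<>r & r) requires ~<>r & r at every successor {0, 2, 4, 5}.
    ~<>r & r fails at 0, so [](~<>r & r) is false at 0.
      At 0: ~<>r is false, r is false, so ~<>r & r is false.

No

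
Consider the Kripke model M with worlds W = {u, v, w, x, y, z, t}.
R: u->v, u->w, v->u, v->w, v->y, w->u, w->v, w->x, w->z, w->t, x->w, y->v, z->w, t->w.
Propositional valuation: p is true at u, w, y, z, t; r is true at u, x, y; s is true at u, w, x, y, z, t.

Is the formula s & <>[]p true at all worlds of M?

No

Let φ = s & <>[]p. Evaluate φ at each world:
  u (successors {v, w}): φ is true.
  v (successors {u, w, y}): φ is false.
  w (successors {u, v, x, z, t}): φ is true.
  x (successors {w}): φ is false.
  y (successors {v}): φ is true.
  z (successors {w}): φ is false.
  t (successors {w}): φ is false.
Detail at v (counterexample):
  At v: s is false, <>[]p is false, so s & <>[]p is false.
    At v: <>[]p requires []p at some successor in {u, w, y}.
      At u: []p is false.
      At w: []p is false.
      At y: []p is false.
    So <>[]p is false at v.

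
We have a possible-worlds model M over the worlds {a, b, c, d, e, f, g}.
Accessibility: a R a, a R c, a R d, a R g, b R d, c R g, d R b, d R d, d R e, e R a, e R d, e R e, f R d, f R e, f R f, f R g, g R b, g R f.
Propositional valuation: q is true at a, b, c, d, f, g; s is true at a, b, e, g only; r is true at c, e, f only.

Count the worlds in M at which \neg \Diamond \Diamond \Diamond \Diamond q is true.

Let φ = \neg \Diamond \Diamond \Diamond \Diamond q. Evaluate φ at each world:
  a (successors {a, c, d, g}): φ is false.
  b (successors {d}): φ is false.
  c (successors {g}): φ is false.
  d (successors {b, d, e}): φ is false.
  e (successors {a, d, e}): φ is false.
  f (successors {d, e, f, g}): φ is false.
  g (successors {b, f}): φ is false.
For instance, at g:
  At g: \Diamond \Diamond \Diamond \Diamond q is true, so \neg \Diamond \Diamond \Diamond \Diamond q is false.
    At g: \Diamond \Diamond \Diamond \Diamond q requires \Diamond \Diamond \Diamond q at some successor in {b, f}.
      \Diamond \Diamond \Diamond q holds at b, so \Diamond \Diamond \Diamond \Diamond q is true at g.
Satisfying worlds: none.

0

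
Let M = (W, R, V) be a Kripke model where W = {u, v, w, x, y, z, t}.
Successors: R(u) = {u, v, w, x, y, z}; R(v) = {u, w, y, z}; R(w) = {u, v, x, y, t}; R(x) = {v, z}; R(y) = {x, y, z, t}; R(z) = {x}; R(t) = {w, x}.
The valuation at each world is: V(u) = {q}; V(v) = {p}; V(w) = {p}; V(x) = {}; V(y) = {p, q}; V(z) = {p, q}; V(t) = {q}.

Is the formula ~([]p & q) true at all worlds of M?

Yes

Recall that []ψ holds at a world iff ψ holds at every accessible world, and <>ψ holds iff ψ holds at some accessible world.
Let φ = ~([]p & q). Evaluate φ at each world:
  u (successors {u, v, w, x, y, z}): φ is true.
  v (successors {u, w, y, z}): φ is true.
  w (successors {u, v, x, y, t}): φ is true.
  x (successors {v, z}): φ is true.
  y (successors {x, y, z, t}): φ is true.
  z (successors {x}): φ is true.
  t (successors {w, x}): φ is true.
For instance, at w:
  At w: []p & q is false, so ~([]p & q) is true.
    At w: []p is false, q is false, so []p & q is false.
      At w: []p requires p at every successor {u, v, x, y, t}.
        p fails at u, so []p is false at w.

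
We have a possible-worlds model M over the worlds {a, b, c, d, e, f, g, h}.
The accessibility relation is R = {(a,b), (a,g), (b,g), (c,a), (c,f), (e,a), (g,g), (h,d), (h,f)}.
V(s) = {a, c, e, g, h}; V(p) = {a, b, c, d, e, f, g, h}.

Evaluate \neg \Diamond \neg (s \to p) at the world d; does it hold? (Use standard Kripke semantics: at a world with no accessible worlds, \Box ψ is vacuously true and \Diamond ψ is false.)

Yes

At d: \Diamond \neg (s \to p) is false, so \neg \Diamond \neg (s \to p) is true.
  At d: no accessible worlds, so \Diamond \neg (s \to p) is false.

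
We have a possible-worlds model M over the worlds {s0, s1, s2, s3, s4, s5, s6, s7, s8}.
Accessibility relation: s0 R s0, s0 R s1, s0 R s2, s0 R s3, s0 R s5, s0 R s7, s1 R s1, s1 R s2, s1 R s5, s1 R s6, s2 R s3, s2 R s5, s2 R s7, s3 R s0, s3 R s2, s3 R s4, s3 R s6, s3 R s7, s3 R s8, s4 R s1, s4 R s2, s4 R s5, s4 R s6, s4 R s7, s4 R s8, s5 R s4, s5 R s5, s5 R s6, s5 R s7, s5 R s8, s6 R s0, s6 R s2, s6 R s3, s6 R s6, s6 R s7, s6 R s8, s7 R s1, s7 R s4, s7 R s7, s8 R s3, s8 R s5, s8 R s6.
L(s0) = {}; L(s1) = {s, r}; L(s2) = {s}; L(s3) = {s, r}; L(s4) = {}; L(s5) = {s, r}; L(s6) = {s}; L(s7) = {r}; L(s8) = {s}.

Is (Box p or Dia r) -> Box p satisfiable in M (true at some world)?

No

Let φ = (Box p or Dia r) -> Box p. Evaluate φ at each world:
  s0 (successors {s0, s1, s2, s3, s5, s7}): φ is false.
  s1 (successors {s1, s2, s5, s6}): φ is false.
  s2 (successors {s3, s5, s7}): φ is false.
  s3 (successors {s0, s2, s4, s6, s7, s8}): φ is false.
  s4 (successors {s1, s2, s5, s6, s7, s8}): φ is false.
  s5 (successors {s4, s5, s6, s7, s8}): φ is false.
  s6 (successors {s0, s2, s3, s6, s7, s8}): φ is false.
  s7 (successors {s1, s4, s7}): φ is false.
  s8 (successors {s3, s5, s6}): φ is false.
For instance, at s2:
  At s2: Box p or Dia r is true, Box p is false, so (Box p or Dia r) -> Box p is false.
    At s2: Box p is false, Dia r is true, so Box p or Dia r is true.
      At s2: Box p requires p at every successor {s3, s5, s7}.
        p fails at s3, so Box p is false at s2.
      At s2: Dia r requires r at some successor in {s3, s5, s7}.
        r holds at s3, so Dia r is true at s2.
    At s2: Box p requires p at every successor {s3, s5, s7}.
      p fails at s3, so Box p is false at s2.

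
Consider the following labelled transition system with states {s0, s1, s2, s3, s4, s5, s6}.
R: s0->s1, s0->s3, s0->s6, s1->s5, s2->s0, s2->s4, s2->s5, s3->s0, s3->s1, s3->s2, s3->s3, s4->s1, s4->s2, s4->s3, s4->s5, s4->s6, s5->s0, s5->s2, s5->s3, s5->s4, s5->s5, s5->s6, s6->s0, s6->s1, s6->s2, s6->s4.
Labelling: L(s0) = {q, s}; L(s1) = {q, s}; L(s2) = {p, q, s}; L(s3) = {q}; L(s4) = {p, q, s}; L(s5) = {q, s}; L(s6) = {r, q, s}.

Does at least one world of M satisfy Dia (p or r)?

Yes

Let φ = Dia (p or r). Evaluate φ at each world:
  s0 (successors {s1, s3, s6}): φ is true.
  s1 (successors {s5}): φ is false.
  s2 (successors {s0, s4, s5}): φ is true.
  s3 (successors {s0, s1, s2, s3}): φ is true.
  s4 (successors {s1, s2, s3, s5, s6}): φ is true.
  s5 (successors {s0, s2, s3, s4, s5, s6}): φ is true.
  s6 (successors {s0, s1, s2, s4}): φ is true.
Detail at s0 (witness):
  At s0: Dia (p or r) requires p or r at some successor in {s1, s3, s6}.
    p or r holds at s6, so Dia (p or r) is true at s0.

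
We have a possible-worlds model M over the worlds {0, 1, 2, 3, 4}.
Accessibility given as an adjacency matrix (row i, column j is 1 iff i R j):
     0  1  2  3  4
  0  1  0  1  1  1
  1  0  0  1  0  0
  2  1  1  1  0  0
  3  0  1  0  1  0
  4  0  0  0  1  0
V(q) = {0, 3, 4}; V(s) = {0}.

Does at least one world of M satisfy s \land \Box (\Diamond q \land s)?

Let φ = s \land \Box (\Diamond q \land s). Evaluate φ at each world:
  0 (successors {0, 2, 3, 4}): φ is false.
  1 (successors {2}): φ is false.
  2 (successors {0, 1, 2}): φ is false.
  3 (successors {1, 3}): φ is false.
  4 (successors {3}): φ is false.
For instance, at 4:
  At 4: s is false, \Box (\Diamond q \land s) is false, so s \land \Box (\Diamond q \land s) is false.
    At 4: \Box (\Diamond q \land s) requires \Diamond q \land s at every successor {3}.
      \Diamond q \land s fails at 3, so \Box (\Diamond q \land s) is false at 4.

No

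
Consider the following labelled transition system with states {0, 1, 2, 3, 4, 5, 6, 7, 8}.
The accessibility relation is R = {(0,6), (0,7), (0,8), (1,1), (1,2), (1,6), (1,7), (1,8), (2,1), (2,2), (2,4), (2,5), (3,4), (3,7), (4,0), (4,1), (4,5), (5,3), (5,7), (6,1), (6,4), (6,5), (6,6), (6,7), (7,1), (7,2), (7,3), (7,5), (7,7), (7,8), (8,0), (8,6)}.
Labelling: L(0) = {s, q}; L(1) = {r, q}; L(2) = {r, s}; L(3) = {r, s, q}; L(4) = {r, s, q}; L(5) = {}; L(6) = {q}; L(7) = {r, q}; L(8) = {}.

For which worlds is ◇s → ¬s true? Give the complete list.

Recall that ◇ψ holds at a world iff ψ holds at some accessible world.
Let φ = ◇s → ¬s. Evaluate φ at each world:
  0 (successors {6, 7, 8}): φ is true.
  1 (successors {1, 2, 6, 7, 8}): φ is true.
  2 (successors {1, 2, 4, 5}): φ is false.
  3 (successors {4, 7}): φ is false.
  4 (successors {0, 1, 5}): φ is false.
  5 (successors {3, 7}): φ is true.
  6 (successors {1, 4, 5, 6, 7}): φ is true.
  7 (successors {1, 2, 3, 5, 7, 8}): φ is true.
  8 (successors {0, 6}): φ is true.
For instance, at 1:
  At 1: ◇s is true, ¬s is true, so ◇s → ¬s is true.
    At 1: ◇s requires s at some successor in {1, 2, 6, 7, 8}.
      s holds at 2, so ◇s is true at 1.
Satisfying worlds: {0, 1, 5, 6, 7, 8}

0, 1, 5, 6, 7, 8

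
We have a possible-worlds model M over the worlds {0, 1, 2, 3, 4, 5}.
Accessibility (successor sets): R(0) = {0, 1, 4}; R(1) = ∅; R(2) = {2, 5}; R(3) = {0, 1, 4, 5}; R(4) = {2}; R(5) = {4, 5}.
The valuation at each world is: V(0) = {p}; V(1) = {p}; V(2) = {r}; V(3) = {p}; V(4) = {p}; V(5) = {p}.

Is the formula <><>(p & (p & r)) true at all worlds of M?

Let φ = <><>(p & (p & r)). Evaluate φ at each world:
  0 (successors {0, 1, 4}): φ is false.
  1 (successors ∅): φ is false.
  2 (successors {2, 5}): φ is false.
  3 (successors {0, 1, 4, 5}): φ is false.
  4 (successors {2}): φ is false.
  5 (successors {4, 5}): φ is false.
Detail at 0 (counterexample):
  At 0: <><>(p & (p & r)) requires <>(p & (p & r)) at some successor in {0, 1, 4}.
    At 0: <>(p & (p & r)) is false.
    At 1: <>(p & (p & r)) is false.
    At 4: <>(p & (p & r)) is false.
  So <><>(p & (p & r)) is false at 0.

No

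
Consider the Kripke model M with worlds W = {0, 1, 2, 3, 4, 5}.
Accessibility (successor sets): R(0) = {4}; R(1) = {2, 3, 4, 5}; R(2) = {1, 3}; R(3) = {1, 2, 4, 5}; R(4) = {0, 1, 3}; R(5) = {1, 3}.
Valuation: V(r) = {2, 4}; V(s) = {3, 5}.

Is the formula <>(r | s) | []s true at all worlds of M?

Recall that []ψ holds at a world iff ψ holds at every accessible world, and <>ψ holds iff ψ holds at some accessible world.
Let φ = <>(r | s) | []s. Evaluate φ at each world:
  0 (successors {4}): φ is true.
  1 (successors {2, 3, 4, 5}): φ is true.
  2 (successors {1, 3}): φ is true.
  3 (successors {1, 2, 4, 5}): φ is true.
  4 (successors {0, 1, 3}): φ is true.
  5 (successors {1, 3}): φ is true.
For instance, at 4:
  At 4: <>(r | s) is true, []s is false, so <>(r | s) | []s is true.
    At 4: <>(r | s) requires r | s at some successor in {0, 1, 3}.
      r | s holds at 3, so <>(r | s) is true at 4.
    At 4: []s requires s at every successor {0, 1, 3}.
      s fails at 0, so []s is false at 4.

Yes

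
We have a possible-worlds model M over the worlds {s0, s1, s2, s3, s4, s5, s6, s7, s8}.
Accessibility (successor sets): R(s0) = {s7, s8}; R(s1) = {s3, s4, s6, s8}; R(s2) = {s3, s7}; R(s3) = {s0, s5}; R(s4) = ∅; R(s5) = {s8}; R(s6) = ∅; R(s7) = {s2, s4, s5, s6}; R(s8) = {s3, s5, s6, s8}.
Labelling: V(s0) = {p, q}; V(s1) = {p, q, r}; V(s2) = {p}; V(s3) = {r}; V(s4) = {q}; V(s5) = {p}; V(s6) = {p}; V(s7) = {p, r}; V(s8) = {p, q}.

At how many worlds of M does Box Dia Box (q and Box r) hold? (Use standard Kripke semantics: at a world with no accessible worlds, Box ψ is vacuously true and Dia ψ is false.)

4

Let φ = Box Dia Box (q and Box r). Evaluate φ at each world:
  s0 (successors {s7, s8}): φ is true.
  s1 (successors {s3, s4, s6, s8}): φ is false.
  s2 (successors {s3, s7}): φ is false.
  s3 (successors {s0, s5}): φ is false.
  s4 (successors ∅): φ is true.
  s5 (successors {s8}): φ is true.
  s6 (successors ∅): φ is true.
  s7 (successors {s2, s4, s5, s6}): φ is false.
  s8 (successors {s3, s5, s6, s8}): φ is false.
For instance, at s7:
  At s7: Box Dia Box (q and Box r) requires Dia Box (q and Box r) at every successor {s2, s4, s5, s6}.
    Dia Box (q and Box r) fails at s2, so Box Dia Box (q and Box r) is false at s7.
      At s2: Dia Box (q and Box r) requires Box (q and Box r) at some successor in {s3, s7}.
        At s3: Box (q and Box r) is false.
        At s7: Box (q and Box r) is false.
      So Dia Box (q and Box r) is false at s2.
Satisfying worlds: {s0, s4, s5, s6}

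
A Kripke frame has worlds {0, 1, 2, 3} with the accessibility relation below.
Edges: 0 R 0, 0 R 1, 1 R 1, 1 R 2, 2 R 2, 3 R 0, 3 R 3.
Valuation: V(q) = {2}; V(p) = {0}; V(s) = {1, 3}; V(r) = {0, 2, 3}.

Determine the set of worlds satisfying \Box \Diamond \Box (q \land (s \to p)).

Recall that \Box ψ holds at a world iff ψ holds at every accessible world, and \Diamond ψ holds iff ψ holds at some accessible world.
Let φ = \Box \Diamond \Box (q \land (s \to p)). Evaluate φ at each world:
  0 (successors {0, 1}): φ is false.
  1 (successors {1, 2}): φ is true.
  2 (successors {2}): φ is true.
  3 (successors {0, 3}): φ is false.
For instance, at 3:
  At 3: \Box \Diamond \Box (q \land (s \to p)) requires \Diamond \Box (q \land (s \to p)) at every successor {0, 3}.
    \Diamond \Box (q \land (s \to p)) fails at 0, so \Box \Diamond \Box (q \land (s \to p)) is false at 3.
      At 0: \Diamond \Box (q \land (s \to p)) requires \Box (q \land (s \to p)) at some successor in {0, 1}.
        At 0: \Box (q \land (s \to p)) is false.
        At 1: \Box (q \land (s \to p)) is false.
      So \Diamond \Box (q \land (s \to p)) is false at 0.
Satisfying worlds: {1, 2}

1, 2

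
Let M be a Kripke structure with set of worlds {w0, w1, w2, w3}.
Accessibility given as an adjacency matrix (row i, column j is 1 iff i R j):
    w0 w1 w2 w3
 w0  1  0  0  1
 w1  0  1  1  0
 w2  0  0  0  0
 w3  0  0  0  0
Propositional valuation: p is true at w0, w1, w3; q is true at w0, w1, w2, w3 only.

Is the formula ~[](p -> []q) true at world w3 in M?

At w3: [](p -> []q) is true, so ~[](p -> []q) is false.
  At w3: no accessible worlds, so [](p -> []q) holds vacuously.

No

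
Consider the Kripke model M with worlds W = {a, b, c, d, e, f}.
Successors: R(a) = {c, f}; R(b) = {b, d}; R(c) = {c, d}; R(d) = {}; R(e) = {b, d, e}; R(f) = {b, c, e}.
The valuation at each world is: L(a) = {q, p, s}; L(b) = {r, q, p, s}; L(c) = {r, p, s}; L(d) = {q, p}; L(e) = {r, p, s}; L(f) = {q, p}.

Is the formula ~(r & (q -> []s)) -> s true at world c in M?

At c: ~(r & (q -> []s)) is false, s is true, so ~(r & (q -> []s)) -> s is true.
  At c: r & (q -> []s) is true, so ~(r & (q -> []s)) is false.
    At c: r is true, q -> []s is true, so r & (q -> []s) is true.
      At c: q is false, []s is false, so q -> []s is true.

Yes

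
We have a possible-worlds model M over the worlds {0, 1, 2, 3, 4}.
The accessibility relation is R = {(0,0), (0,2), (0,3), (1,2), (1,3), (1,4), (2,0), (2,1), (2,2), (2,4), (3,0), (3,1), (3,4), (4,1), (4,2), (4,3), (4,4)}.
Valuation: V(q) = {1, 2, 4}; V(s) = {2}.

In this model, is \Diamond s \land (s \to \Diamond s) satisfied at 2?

Recall that \Diamond ψ holds at a world iff ψ holds at some accessible world.
At 2: \Diamond s is true, s \to \Diamond s is true, so \Diamond s \land (s \to \Diamond s) is true.
  At 2: \Diamond s requires s at some successor in {0, 1, 2, 4}.
    s holds at 2, so \Diamond s is true at 2.
  At 2: s is true, \Diamond s is true, so s \to \Diamond s is true.
    At 2: \Diamond s requires s at some successor in {0, 1, 2, 4}.
      s holds at 2, so \Diamond s is true at 2.

Yes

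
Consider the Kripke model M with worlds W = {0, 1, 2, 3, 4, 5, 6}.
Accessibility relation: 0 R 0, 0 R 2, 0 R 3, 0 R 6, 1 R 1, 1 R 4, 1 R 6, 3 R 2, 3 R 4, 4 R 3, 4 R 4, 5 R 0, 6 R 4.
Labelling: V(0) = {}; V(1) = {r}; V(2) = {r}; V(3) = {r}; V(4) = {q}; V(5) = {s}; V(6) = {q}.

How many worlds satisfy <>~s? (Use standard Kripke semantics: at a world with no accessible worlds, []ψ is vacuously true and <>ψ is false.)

6

Let φ = <>~s. Evaluate φ at each world:
  0 (successors {0, 2, 3, 6}): φ is true.
  1 (successors {1, 4, 6}): φ is true.
  2 (successors ∅): φ is false.
  3 (successors {2, 4}): φ is true.
  4 (successors {3, 4}): φ is true.
  5 (successors {0}): φ is true.
  6 (successors {4}): φ is true.
For instance, at 0:
  At 0: <>~s requires ~s at some successor in {0, 2, 3, 6}.
    ~s holds at 0, so <>~s is true at 0.
Satisfying worlds: {0, 1, 3, 4, 5, 6}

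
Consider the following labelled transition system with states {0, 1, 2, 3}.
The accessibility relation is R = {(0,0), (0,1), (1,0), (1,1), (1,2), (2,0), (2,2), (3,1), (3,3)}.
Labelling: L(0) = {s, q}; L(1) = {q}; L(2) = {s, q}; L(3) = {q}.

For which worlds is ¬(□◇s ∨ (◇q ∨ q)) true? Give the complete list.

none

Let φ = ¬(□◇s ∨ (◇q ∨ q)). Evaluate φ at each world:
  0 (successors {0, 1}): φ is false.
  1 (successors {0, 1, 2}): φ is false.
  2 (successors {0, 2}): φ is false.
  3 (successors {1, 3}): φ is false.
For instance, at 0:
  At 0: □◇s ∨ (◇q ∨ q) is true, so ¬(□◇s ∨ (◇q ∨ q)) is false.
    At 0: □◇s is true, ◇q ∨ q is true, so □◇s ∨ (◇q ∨ q) is true.
      At 0: □◇s requires ◇s at every successor {0, 1}.
        At 0: ◇s is true.
        At 1: ◇s is true.
      So □◇s is true at 0.
      At 0: ◇q is true, q is true, so ◇q ∨ q is true.
Satisfying worlds: none.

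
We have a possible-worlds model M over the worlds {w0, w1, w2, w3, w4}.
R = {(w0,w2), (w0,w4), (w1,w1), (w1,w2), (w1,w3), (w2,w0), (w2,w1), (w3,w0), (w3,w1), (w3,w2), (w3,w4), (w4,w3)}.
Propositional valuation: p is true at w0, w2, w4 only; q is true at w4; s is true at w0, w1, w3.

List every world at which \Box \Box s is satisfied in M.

w0

Recall that \Box ψ holds at a world iff ψ holds at every accessible world, and \Diamond ψ holds iff ψ holds at some accessible world.
Let φ = \Box \Box s. Evaluate φ at each world:
  w0 (successors {w2, w4}): φ is true.
  w1 (successors {w1, w2, w3}): φ is false.
  w2 (successors {w0, w1}): φ is false.
  w3 (successors {w0, w1, w2, w4}): φ is false.
  w4 (successors {w3}): φ is false.
For instance, at w1:
  At w1: \Box \Box s requires \Box s at every successor {w1, w2, w3}.
    \Box s fails at w1, so \Box \Box s is false at w1.
      At w1: \Box s requires s at every successor {w1, w2, w3}.
        s fails at w2, so \Box s is false at w1.
Satisfying worlds: {w0}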